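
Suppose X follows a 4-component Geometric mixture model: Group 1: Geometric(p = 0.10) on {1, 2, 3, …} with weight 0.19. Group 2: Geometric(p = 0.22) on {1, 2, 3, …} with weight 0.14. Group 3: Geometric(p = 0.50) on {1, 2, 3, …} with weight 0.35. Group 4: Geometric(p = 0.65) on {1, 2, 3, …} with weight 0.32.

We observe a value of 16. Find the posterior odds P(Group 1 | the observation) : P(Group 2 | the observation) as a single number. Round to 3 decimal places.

Since P(k|x) ∝ π_k f_k(x), the posterior odds are π_i f_i(x) / (π_j f_j(x)).
Geometric probabilities:
  p_1 = 0.10·(1−0.10)^15 = 0.10·0.205891 = 0.0205891
  p_2 = 0.22·(1−0.22)^15 = 0.22·0.0240668 = 0.0052947
  p_3 = 0.50·(1−0.50)^15 = 0.50·3.05176e-05 = 1.52588e-05
  p_4 = 0.65·(1−0.65)^15 = 0.65·1.44884e-07 = 9.41747e-08
Odds = (0.19/0.14) × (0.0205891/0.0052947) = 1.35714 × 3.88862 ≈ 5.277

5.277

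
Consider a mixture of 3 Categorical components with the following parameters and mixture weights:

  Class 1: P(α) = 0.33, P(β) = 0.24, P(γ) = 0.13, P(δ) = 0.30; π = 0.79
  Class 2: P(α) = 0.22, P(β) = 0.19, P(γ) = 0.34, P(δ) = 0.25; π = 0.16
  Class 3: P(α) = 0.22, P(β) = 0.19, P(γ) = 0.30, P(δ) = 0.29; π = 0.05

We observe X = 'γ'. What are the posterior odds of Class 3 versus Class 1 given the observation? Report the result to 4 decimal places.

0.1461

Since P(k|x) ∝ π_k f_k(x), the posterior odds are π_i f_i(x) / (π_j f_j(x)).
Evaluate each component's likelihood at the observed value:
  L_1 = 0.13
  L_2 = 0.34
  L_3 = 0.3
0.015 / 0.1027 ≈ 0.1461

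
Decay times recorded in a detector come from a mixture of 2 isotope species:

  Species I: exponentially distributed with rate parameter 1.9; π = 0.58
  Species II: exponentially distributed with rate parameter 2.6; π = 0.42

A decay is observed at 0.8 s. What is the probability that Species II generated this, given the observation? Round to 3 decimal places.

0.361

Apply Bayes' rule: the posterior for each component is proportional to its prior times its likelihood at x.
Evaluate each component's likelihood at the observed value:
  p_I = 1.9·e^(−1.9·0.8) = 1.9·e^(−1.5200) = 0.415553
  p_II = 2.6·e^(−2.6·0.8) = 2.6·e^(−2.0800) = 0.324819
Prior × likelihood for each component:
  w_I·p_I = 0.58 × 0.415553 = 0.24102
  w_II·p_II = 0.42 × 0.324819 = 0.136424
Normaliser: 0.24102 + 0.136424 = 0.377444
P(Species II | x) ≈ 0.361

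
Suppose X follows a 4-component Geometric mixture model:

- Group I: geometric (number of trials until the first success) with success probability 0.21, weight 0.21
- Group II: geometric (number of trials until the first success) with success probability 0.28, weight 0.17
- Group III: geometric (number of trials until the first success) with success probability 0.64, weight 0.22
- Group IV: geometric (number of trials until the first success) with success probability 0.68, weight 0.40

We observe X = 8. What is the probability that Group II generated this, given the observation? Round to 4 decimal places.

0.3551

The responsibility of component k is π_k f_k(x) divided by Σ_j π_j f_j(x).
Geometric probabilities:
  L_I = 0.21·(1−0.21)^7 = 0.21·0.192039 = 0.0403282
  L_II = 0.28·(1−0.28)^7 = 0.28·0.100306 = 0.0280857
  L_III = 0.64·(1−0.64)^7 = 0.64·0.000783642 = 0.000501531
  L_IV = 0.68·(1−0.68)^7 = 0.68·0.000343597 = 0.000233646
Prior × likelihood for each component:
  π_I·L_I = 0.21 × 0.0403282 = 0.00846892
  π_II·L_II = 0.17 × 0.0280857 = 0.00477457
  π_III·L_III = 0.22 × 0.000501531 = 0.000110337
  π_IV·L_IV = 0.40 × 0.000233646 = 9.34585e-05
Evidence: 0.00846892 + 0.00477457 + 0.000110337 + 9.34585e-05 = 0.0134473
P(Group II | the observation) = 0.00477457 / 0.0134473 ≈ 0.3551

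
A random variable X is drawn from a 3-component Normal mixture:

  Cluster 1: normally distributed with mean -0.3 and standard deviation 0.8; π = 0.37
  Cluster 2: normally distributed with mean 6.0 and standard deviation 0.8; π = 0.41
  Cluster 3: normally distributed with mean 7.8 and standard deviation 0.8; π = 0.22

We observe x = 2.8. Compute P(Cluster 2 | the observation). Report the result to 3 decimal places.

Posterior ∝ prior × likelihood, so P(k | x) ∝ π_k f_k(x); normalise over all components.
Component likelihoods at x = 2.8:
  L_1 = (1/(0.8·√(2π)))·exp(−(2.8−-0.3)²/(2·0.8²)) = 0.498678·exp(-7.50781) = 0.000273665
  L_2 = (1/(0.8·√(2π)))·exp(−(2.8−6.0)²/(2·0.8²)) = 0.498678·exp(-8.00000) = 0.000167288
  L_3 = (1/(0.8·√(2π)))·exp(−(2.8−7.8)²/(2·0.8²)) = 0.498678·exp(-19.53125) = 1.6425e-09
Multiply by the mixture weights:
  π_1·L_1 = 0.37 × 0.000273665 = 0.000101256
  π_2·L_2 = 0.41 × 0.000167288 = 6.8588e-05
  π_3·L_3 = 0.22 × 1.6425e-09 = 3.6135e-10
Normaliser: 0.000101256 + 6.8588e-05 + 3.6135e-10 = 0.000169844
So the posterior for Cluster 2 is 6.8588e-05 / 0.000169844 ≈ 0.404.

0.404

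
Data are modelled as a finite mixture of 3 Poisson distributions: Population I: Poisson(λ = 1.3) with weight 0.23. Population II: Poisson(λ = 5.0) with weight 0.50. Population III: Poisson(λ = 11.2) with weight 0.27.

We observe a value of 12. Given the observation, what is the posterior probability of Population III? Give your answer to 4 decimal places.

0.9459

The responsibility of component k is π_k f_k(x) divided by Σ_j π_j f_j(x).
Component likelihoods at x = 12:
  f_I = 1.32556e-08
  f_II = 0.00343424
  f_III = 0.11122
Unnormalised posteriors:
  π_I·f_I = 0.23 × 1.32556e-08 = 3.0488e-09
  π_II·f_II = 0.50 × 0.00343424 = 0.00171712
  π_III·f_III = 0.27 × 0.11122 = 0.0300293
Marginal: 3.0488e-09 + 0.00171712 + 0.0300293 = 0.0317464
P(Population III | data) ≈ 0.9459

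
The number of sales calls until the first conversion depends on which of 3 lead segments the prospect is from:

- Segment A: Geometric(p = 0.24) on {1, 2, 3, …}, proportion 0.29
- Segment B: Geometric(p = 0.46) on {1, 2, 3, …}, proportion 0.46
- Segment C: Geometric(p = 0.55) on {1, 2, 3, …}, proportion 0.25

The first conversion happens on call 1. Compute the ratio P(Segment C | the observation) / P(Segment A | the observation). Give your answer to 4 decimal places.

1.9756

Since P(k|x) ∝ π_k f_k(x), the posterior odds are π_i f_i(x) / (π_j f_j(x)).
Component likelihoods at x = 1:
  p_A = 0.24·(1−0.24)^0 = 0.24·1 = 0.24
  p_B = 0.46·(1−0.46)^0 = 0.46·1 = 0.46
  p_C = 0.55·(1−0.55)^0 = 0.55·1 = 0.55
Posterior odds = (π_C·p_C) / (π_A·p_A) = (0.25·0.55) / (0.29·0.24) = 0.1375 / 0.0696 ≈ 1.9756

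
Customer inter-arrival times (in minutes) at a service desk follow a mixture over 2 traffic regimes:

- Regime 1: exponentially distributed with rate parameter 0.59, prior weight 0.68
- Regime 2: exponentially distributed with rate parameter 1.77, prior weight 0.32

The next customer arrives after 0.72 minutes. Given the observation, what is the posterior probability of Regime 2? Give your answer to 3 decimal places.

The responsibility of component k is P(Z=k) f_k(x) divided by Σ_j P(Z=j) f_j(x).
Exponential densities:
  L_1 = 0.385801
  L_2 = 0.49489
Weight by the priors:
  P(Z=1)·L_1 = 0.68 × 0.385801 = 0.262345
  P(Z=2)·L_2 = 0.32 × 0.49489 = 0.158365
Normaliser: 0.262345 + 0.158365 = 0.42071
Responsibility of Regime 2: 0.158365 / 0.42071 ≈ 0.376

0.376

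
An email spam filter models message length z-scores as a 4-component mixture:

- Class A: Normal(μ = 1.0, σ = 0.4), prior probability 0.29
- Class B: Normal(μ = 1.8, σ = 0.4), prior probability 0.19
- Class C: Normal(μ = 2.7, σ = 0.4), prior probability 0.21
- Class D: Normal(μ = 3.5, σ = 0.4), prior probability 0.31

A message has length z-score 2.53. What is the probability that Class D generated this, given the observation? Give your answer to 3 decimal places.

P(component k | x) = P(Z=k)·f_k(x) / marginal(x), where marginal(x) = Σ_j P(Z=j)·f_j(x).
Component likelihoods at x = 2.53:
  p_A = 0.000663514
  p_B = 0.188631
  p_C = 0.91123
  p_D = 0.0527095
Multiply by the mixture weights:
  P(Z=A)·p_A = 0.29 × 0.000663514 = 0.000192419
  P(Z=B)·p_B = 0.19 × 0.188631 = 0.03584
  P(Z=C)·p_C = 0.21 × 0.91123 = 0.191358
  P(Z=D)·p_D = 0.31 × 0.0527095 = 0.0163399
Denominator: 0.000192419 + 0.03584 + 0.191358 + 0.0163399 = 0.243731
So the posterior for Class D is 0.0163399 / 0.243731 ≈ 0.067.

0.067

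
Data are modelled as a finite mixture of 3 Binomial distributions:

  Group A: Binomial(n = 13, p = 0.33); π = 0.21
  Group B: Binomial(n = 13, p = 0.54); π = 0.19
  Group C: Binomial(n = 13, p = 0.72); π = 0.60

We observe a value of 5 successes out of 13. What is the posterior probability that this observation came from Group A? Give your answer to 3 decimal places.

0.604

The responsibility of component k is P(Z=k) f_k(x) divided by Σ_j P(Z=j) f_j(x).
Binomial probabilities:
  p_A = C(13,5)·0.33^5·0.67^8 = 1287·0.00391354·0.0406068 = 0.204525
  p_B = C(13,5)·0.54^5·0.46^8 = 1287·0.0459165·0.00200476 = 0.11847
  p_C = C(13,5)·0.72^5·0.28^8 = 1287·0.193492·3.77802e-05 = 0.00940817
Weight by the priors:
  P(Z=A)·p_A = 0.21 × 0.204525 = 0.0429503
  P(Z=B)·p_B = 0.19 × 0.11847 = 0.0225094
  P(Z=C)·p_C = 0.60 × 0.00940817 = 0.0056449
Marginal: 0.0429503 + 0.0225094 + 0.0056449 = 0.0711046
Responsibility of Group A: 0.0429503 / 0.0711046 ≈ 0.604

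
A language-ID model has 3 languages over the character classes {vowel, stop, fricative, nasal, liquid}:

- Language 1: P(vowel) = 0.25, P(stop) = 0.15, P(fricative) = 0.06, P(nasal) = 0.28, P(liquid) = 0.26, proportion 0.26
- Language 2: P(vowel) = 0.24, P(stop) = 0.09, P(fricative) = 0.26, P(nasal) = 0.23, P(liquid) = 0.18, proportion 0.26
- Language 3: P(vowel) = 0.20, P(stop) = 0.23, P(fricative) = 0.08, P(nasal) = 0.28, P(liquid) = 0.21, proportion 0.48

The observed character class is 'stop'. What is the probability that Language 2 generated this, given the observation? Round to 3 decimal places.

0.135

Posterior ∝ prior × likelihood, so P(k | x) ∝ π_k f_k(x); normalise over all components.
Component likelihoods at x = 'stop':
  L_1 = 0.15
  L_2 = 0.09
  L_3 = 0.23
Unnormalised posteriors:
  π_1·L_1 = 0.26 × 0.15 = 0.039
  π_2·L_2 = 0.26 × 0.09 = 0.0234
  π_3·L_3 = 0.48 × 0.23 = 0.1104
Evidence: 0.039 + 0.0234 + 0.1104 = 0.1728
So the posterior for Language 2 is 0.0234 / 0.1728 ≈ 0.135.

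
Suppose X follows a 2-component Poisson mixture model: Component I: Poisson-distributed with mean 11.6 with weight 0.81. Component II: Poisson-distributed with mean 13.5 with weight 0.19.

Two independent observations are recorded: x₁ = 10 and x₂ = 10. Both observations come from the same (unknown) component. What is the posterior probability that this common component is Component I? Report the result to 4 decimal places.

By Bayes' theorem, P(k | x) = P(Z=k) f_k(x) / Σ_j P(Z=j) f_j(x).
Since both observations come from the same component, the likelihood for component k is f_k(x₁)·f_k(x₂).
  f_I = [0.11143] × [0.11143] = 0.0124166
  f_II = [0.0759625] × [0.0759625] = 0.0057703
Multiply by the mixture weights:
  P(Z=I)·f_I = 0.81 × 0.0124166 = 0.0100574
  P(Z=II)·f_II = 0.19 × 0.0057703 = 0.00109636
Normaliser: 0.0100574 + 0.00109636 = 0.0111538
P(Component I | data) = 0.0100574 / 0.0111538 ≈ 0.9017

0.9017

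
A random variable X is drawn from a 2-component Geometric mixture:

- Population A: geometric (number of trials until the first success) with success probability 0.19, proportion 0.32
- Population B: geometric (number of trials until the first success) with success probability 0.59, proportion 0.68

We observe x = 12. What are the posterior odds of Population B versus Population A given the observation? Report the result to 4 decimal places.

0.0037

Since P(k|x) ∝ w_k f_k(x), the posterior odds are w_i f_i(x) / (w_j f_j(x)).
Component likelihoods at x = 12:
  L_A = 0.19·(1−0.19)^11 = 0.19·0.0984771 = 0.0187106
  L_B = 0.59·(1−0.59)^11 = 0.59·5.50329e-05 = 3.24694e-05
Posterior odds = (w_B·L_B) / (w_A·L_A) = (0.68·3.24694e-05) / (0.32·0.0187106) = 2.20792e-05 / 0.00598741 ≈ 0.0037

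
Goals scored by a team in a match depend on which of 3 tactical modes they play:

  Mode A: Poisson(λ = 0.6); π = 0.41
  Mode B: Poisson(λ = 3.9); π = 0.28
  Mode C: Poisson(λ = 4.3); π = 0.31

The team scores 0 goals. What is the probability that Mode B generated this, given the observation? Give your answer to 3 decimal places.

0.024

Apply Bayes' rule: the posterior for each component is proportional to its prior times its likelihood at x.
Evaluate each component's likelihood at the observed value:
  p_A = e^(−0.6)·0.6^0/0! = 0.548812
  p_B = e^(−3.9)·3.9^0/0! = 0.0202419
  p_C = e^(−4.3)·4.3^0/0! = 0.0135686
Prior × likelihood for each component:
  π_A·p_A = 0.41 × 0.548812 = 0.225013
  π_B·p_B = 0.28 × 0.0202419 = 0.00566774
  π_C·p_C = 0.31 × 0.0135686 = 0.00420625
Normaliser: 0.225013 + 0.00566774 + 0.00420625 = 0.234887
Responsibility of Mode B: 0.00566774 / 0.234887 ≈ 0.024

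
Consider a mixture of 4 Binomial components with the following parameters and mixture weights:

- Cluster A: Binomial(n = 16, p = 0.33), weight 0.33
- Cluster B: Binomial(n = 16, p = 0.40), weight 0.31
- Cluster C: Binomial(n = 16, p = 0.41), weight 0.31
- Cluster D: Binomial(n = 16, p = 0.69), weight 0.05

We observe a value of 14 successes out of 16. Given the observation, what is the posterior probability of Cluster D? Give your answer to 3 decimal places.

0.973

Apply Bayes' rule: the posterior for each component is proportional to its prior times its likelihood at x.
Component likelihoods at x = 14 successes out of 16:
  f_A = C(16,14)·0.33^14·0.67^2 = 120·1.81633e-07·0.4489 = 9.78422e-06
  f_B = C(16,14)·0.40^14·0.60^2 = 120·2.68435e-06·0.36 = 0.000115964
  f_C = C(16,14)·0.41^14·0.59^2 = 120·3.79292e-06·0.3481 = 0.000158438
  f_D = C(16,14)·0.69^14·0.31^2 = 120·0.00554482·0.0961 = 0.0639428
Multiply by the mixture weights:
  π_A·f_A = 0.33 × 9.78422e-06 = 3.22879e-06
  π_B·f_B = 0.31 × 0.000115964 = 3.59489e-05
  π_C·f_C = 0.31 × 0.000158438 = 4.91158e-05
  π_D·f_D = 0.05 × 0.0639428 = 0.00319714
Marginal: 3.22879e-06 + 3.59489e-05 + 4.91158e-05 + 0.00319714 = 0.00328544
P(Cluster D | 14 successes out of 16) ≈ 0.973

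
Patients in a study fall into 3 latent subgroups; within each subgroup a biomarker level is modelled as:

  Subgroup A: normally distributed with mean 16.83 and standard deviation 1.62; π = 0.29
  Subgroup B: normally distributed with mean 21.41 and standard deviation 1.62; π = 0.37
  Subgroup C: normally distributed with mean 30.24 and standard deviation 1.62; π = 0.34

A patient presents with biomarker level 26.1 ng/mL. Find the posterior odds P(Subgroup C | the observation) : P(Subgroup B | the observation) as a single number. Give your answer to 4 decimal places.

Since P(k|x) ∝ π_k f_k(x), the posterior odds are π_i f_i(x) / (π_j f_j(x)).
Evaluate each component's likelihood at the observed value:
  L_A = (1/(1.62·√(2π)))·exp(−(26.1−16.83)²/(2·1.62²)) = 0.246261·exp(-16.37191) = 1.91057e-08
  L_B = (1/(1.62·√(2π)))·exp(−(26.1−21.41)²/(2·1.62²)) = 0.246261·exp(-4.19069) = 0.00372736
  L_C = (1/(1.62·√(2π)))·exp(−(26.1−30.24)²/(2·1.62²)) = 0.246261·exp(-3.26543) = 0.00940234
Posterior odds = (π_C·L_C) / (π_B·L_B) = (0.34·0.00940234) / (0.37·0.00372736) = 0.0031968 / 0.00137912 ≈ 2.3180

2.3180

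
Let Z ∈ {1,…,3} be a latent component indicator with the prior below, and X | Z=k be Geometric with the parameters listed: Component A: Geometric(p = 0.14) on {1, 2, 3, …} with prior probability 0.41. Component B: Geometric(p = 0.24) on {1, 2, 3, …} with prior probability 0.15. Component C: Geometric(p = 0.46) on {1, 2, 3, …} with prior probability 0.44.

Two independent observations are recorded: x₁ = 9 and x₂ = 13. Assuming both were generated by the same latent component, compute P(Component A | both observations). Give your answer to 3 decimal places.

0.916

Posterior ∝ prior × likelihood, so P(k | x) ∝ π_k f_k(x); normalise over all components.
Since both observations come from the same component, the likelihood for component k is f_k(x₁)·f_k(x₂).
  f_A = [0.14·(1−0.14)^8 = 0.14·0.299218 = 0.0418905] × [0.0229145] = 0.000959898
  f_B = [0.24·(1−0.24)^8 = 0.24·0.111303 = 0.0267128] × [0.00891198] = 0.000238064
  f_C = [0.46·(1−0.46)^8 = 0.46·0.0072302 = 0.00332589] × [0.000282802] = 9.40569e-07
Prior × likelihood for each component:
  π_A·f_A = 0.41 × 0.000959898 = 0.000393558
  π_B·f_B = 0.15 × 0.000238064 = 3.57096e-05
  π_C·f_C = 0.44 × 9.40569e-07 = 4.13851e-07
Sum: 0.000393558 + 3.57096e-05 + 4.13851e-07 = 0.000429682
P(Component A | x) ≈ 0.916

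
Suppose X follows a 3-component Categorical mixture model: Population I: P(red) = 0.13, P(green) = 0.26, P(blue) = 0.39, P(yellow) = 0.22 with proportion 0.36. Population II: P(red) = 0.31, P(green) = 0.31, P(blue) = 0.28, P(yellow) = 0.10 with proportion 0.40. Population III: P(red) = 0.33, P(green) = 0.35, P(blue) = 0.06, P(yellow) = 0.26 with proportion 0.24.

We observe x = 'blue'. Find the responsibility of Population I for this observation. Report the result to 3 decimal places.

0.526

Posterior ∝ prior × likelihood, so P(k | x) ∝ π_k f_k(x); normalise over all components.
Evaluate each component's likelihood at the observed value:
  f_I = 0.39
  f_II = 0.28
  f_III = 0.06
Prior × likelihood for each component:
  π_I·f_I = 0.36 × 0.39 = 0.1404
  π_II·f_II = 0.40 × 0.28 = 0.112
  π_III·f_III = 0.24 × 0.06 = 0.0144
Normaliser: 0.1404 + 0.112 + 0.0144 = 0.2668
P(Population I | x) ≈ 0.526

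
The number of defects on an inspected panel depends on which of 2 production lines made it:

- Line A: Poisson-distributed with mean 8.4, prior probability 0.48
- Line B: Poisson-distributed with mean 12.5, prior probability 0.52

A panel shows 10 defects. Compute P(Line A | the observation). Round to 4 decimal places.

Posterior ∝ prior × likelihood, so P(k | x) ∝ w_k f_k(x); normalise over all components.
Evaluate each component's likelihood at the observed value:
  L_A = 0.108382
  L_B = 0.0956436
Multiply by the mixture weights:
  w_A·L_A = 0.48 × 0.108382 = 0.0520232
  w_B·L_B = 0.52 × 0.0956436 = 0.0497347
Evidence: 0.0520232 + 0.0497347 = 0.101758
P(Line A | x) = 0.0520232 / 0.101758 ≈ 0.5112

0.5112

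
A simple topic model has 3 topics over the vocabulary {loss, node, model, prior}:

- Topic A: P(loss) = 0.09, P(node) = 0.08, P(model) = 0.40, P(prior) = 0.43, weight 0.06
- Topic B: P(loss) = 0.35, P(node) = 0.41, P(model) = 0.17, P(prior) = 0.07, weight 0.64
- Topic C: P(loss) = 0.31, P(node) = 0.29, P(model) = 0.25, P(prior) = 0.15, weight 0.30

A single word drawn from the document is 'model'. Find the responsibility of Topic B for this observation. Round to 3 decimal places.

By Bayes' theorem, P(k | x) = π_k f_k(x) / Σ_j π_j f_j(x).
Categorical probabilities:
  L_A = 0.4
  L_B = 0.17
  L_C = 0.25
Unnormalised posteriors:
  π_A·L_A = 0.06 × 0.4 = 0.024
  π_B·L_B = 0.64 × 0.17 = 0.1088
  π_C·L_C = 0.30 × 0.25 = 0.075
Normaliser: 0.024 + 0.1088 + 0.075 = 0.2078
Responsibility of Topic B: 0.1088 / 0.2078 ≈ 0.524

0.524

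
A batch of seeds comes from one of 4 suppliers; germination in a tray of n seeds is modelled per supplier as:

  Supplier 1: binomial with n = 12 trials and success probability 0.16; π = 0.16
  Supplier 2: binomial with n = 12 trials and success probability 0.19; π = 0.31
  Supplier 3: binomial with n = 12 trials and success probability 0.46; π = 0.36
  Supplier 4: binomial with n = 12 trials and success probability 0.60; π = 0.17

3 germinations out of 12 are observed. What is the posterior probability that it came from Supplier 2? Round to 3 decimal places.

0.530

Apply Bayes' rule: the posterior for each component is proportional to its prior times its likelihood at x.
Component likelihoods at x = 3 germinations out of 12:
  p_1 = C(12,3)·0.16^3·0.84^9 = 220·0.004096·0.208216 = 0.187627
  p_2 = C(12,3)·0.19^3·0.81^9 = 220·0.006859·0.150095 = 0.22649
  p_3 = C(12,3)·0.46^3·0.54^9 = 220·0.097336·0.00390431 = 0.0836065
  p_4 = C(12,3)·0.60^3·0.40^9 = 220·0.216·0.000262144 = 0.0124571
Weight by the priors:
  π_1·p_1 = 0.16 × 0.187627 = 0.0300204
  π_2·p_2 = 0.31 × 0.22649 = 0.0702118
  π_3·p_3 = 0.36 × 0.0836065 = 0.0300983
  π_4·p_4 = 0.17 × 0.0124571 = 0.0021177
Marginal: 0.0300204 + 0.0702118 + 0.0300983 + 0.0021177 = 0.132448
So the posterior for Supplier 2 is 0.0702118 / 0.132448 ≈ 0.530.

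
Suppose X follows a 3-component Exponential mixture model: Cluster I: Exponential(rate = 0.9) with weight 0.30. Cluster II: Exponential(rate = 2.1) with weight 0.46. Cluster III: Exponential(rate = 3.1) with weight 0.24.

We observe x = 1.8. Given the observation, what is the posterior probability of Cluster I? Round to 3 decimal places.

0.683

Apply Bayes' rule: the posterior for each component is proportional to its prior times its likelihood at x.
Evaluate each component's likelihood at the observed value:
  p_I = 0.9·e^(−0.9·1.8) = 0.9·e^(−1.6200) = 0.178109
  p_II = 2.1·e^(−2.1·1.8) = 2.1·e^(−3.7800) = 0.0479277
  p_III = 3.1·e^(−3.1·1.8) = 3.1·e^(−5.5800) = 0.011695
Prior × likelihood for each component:
  w_I·p_I = 0.30 × 0.178109 = 0.0534326
  w_II·p_II = 0.46 × 0.0479277 = 0.0220467
  w_III·p_III = 0.24 × 0.011695 = 0.00280679
Evidence: 0.0534326 + 0.0220467 + 0.00280679 = 0.0782862
P(Cluster I | 1.8) = 0.0534326 / 0.0782862 ≈ 0.683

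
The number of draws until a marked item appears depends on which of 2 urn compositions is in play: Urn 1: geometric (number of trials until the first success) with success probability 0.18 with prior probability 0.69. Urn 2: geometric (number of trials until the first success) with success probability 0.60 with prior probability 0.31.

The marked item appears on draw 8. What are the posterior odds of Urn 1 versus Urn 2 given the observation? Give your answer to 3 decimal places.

101.598

The posterior odds equal the prior odds times the likelihood ratio: (π_i/π_j)·(f_i(x)/f_j(x)).
Geometric probabilities:
  p_1 = 0.18·(1−0.18)^7 = 0.18·0.249285 = 0.0448714
  p_2 = 0.60·(1−0.60)^7 = 0.60·0.0016384 = 0.00098304
Odds = (0.69/0.31) × (0.0448714/0.00098304) = 2.22581 × 45.6455 ≈ 101.598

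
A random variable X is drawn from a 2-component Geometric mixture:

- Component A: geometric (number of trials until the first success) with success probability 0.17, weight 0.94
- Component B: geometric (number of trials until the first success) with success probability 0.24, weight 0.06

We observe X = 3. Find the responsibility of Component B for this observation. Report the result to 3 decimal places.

0.070

Posterior ∝ prior × likelihood, so P(k | x) ∝ P(Z=k) f_k(x); normalise over all components.
Evaluate each component's likelihood at the observed value:
  L_A = 0.117113
  L_B = 0.138624
Unnormalised posteriors:
  P(Z=A)·L_A = 0.94 × 0.117113 = 0.110086
  P(Z=B)·L_B = 0.06 × 0.138624 = 0.00831744
Normaliser: 0.110086 + 0.00831744 = 0.118404
So the posterior for Component B is 0.00831744 / 0.118404 ≈ 0.070.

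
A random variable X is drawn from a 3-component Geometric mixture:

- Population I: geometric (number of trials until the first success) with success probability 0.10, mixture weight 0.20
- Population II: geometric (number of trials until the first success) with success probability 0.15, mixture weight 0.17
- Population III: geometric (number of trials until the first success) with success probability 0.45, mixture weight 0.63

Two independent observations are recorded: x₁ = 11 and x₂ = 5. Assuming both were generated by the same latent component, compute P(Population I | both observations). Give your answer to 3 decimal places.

Posterior ∝ prior × likelihood, so P(k | x) ∝ π_k f_k(x); normalise over all components.
Since both observations come from the same component, the likelihood for component k is f_k(x₁)·f_k(x₂).
  L_I = [0.10·(1−0.10)^10 = 0.10·0.348678 = 0.0348678] × [0.06561] = 0.00228768
  L_II = [0.15·(1−0.15)^10 = 0.15·0.196874 = 0.0295312] × [0.0783009] = 0.00231232
  L_III = [0.45·(1−0.45)^10 = 0.45·0.00253295 = 0.00113983] × [0.0411778] = 4.69356e-05
Unnormalised posteriors:
  π_I·L_I = 0.20 × 0.00228768 = 0.000457536
  π_II·L_II = 0.17 × 0.00231232 = 0.000393094
  π_III·L_III = 0.63 × 4.69356e-05 = 2.95694e-05
Normaliser: 0.000457536 + 0.000393094 + 2.95694e-05 = 0.000880199
P(Population I | x) ≈ 0.520

0.520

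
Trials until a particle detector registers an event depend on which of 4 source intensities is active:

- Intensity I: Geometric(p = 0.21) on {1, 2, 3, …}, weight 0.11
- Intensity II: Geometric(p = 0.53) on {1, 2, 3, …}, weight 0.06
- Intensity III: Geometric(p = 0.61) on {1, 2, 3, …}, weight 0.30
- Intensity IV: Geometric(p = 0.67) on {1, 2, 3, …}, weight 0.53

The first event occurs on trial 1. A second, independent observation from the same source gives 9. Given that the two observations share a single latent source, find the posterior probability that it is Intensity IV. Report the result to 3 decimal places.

The responsibility of component k is π_k f_k(x) divided by Σ_j π_j f_j(x).
Since both observations come from the same component, the likelihood for component k is f_k(x₁)·f_k(x₂).
  p_I = [0.21] × [0.0318593] = 0.00669045
  p_II = [0.53] × [0.001262] = 0.000668859
  p_III = [0.61] × [0.000326473] = 0.000199148
  p_IV = [0.67] × [9.42294e-05] = 6.31337e-05
Weight by the priors:
  π_I·p_I = 0.11 × 0.00669045 = 0.000735949
  π_II·p_II = 0.06 × 0.000668859 = 4.01315e-05
  π_III·p_III = 0.30 × 0.000199148 = 5.97445e-05
  π_IV·p_IV = 0.53 × 6.31337e-05 = 3.34609e-05
Sum: 0.000735949 + 4.01315e-05 + 5.97445e-05 + 3.34609e-05 = 0.000869286
So the posterior for Intensity IV is 3.34609e-05 / 0.000869286 ≈ 0.038.

0.038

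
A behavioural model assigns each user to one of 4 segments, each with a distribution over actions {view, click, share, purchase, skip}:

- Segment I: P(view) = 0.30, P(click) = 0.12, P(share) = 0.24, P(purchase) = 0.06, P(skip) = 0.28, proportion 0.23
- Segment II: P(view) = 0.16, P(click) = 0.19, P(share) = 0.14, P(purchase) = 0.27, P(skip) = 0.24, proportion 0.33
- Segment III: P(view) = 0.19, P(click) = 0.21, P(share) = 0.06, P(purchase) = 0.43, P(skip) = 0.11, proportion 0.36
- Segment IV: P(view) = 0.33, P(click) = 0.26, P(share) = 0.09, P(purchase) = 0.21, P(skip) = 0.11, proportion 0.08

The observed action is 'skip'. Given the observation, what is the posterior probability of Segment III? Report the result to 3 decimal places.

P(component k | x) = π_k·f_k(x) / marginal(x), where marginal(x) = Σ_j π_j·f_j(x).
Evaluate each component's likelihood at the observed value:
  f_I = P(skip | comp) = 0.28
  f_II = P(skip | comp) = 0.24
  f_III = P(skip | comp) = 0.11
  f_IV = P(skip | comp) = 0.11
Prior × likelihood for each component:
  π_I·f_I = 0.23 × 0.28 = 0.0644
  π_II·f_II = 0.33 × 0.24 = 0.0792
  π_III·f_III = 0.36 × 0.11 = 0.0396
  π_IV·f_IV = 0.08 × 0.11 = 0.0088
Sum: 0.0644 + 0.0792 + 0.0396 + 0.0088 = 0.192
So the posterior for Segment III is 0.0396 / 0.192 ≈ 0.206.

0.206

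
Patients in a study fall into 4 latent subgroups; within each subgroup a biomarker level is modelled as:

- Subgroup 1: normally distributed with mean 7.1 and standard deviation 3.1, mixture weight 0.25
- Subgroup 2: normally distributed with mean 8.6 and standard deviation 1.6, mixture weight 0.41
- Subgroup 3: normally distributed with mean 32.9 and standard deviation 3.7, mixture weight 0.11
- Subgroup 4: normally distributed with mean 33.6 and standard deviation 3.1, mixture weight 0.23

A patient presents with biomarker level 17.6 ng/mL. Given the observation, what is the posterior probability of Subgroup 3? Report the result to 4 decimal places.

P(component k | x) = π_k·f_k(x) / marginal(x), where marginal(x) = Σ_j π_j·f_j(x).
Normal densities:
  p_1 = (1/(3.1·√(2π)))·exp(−(17.6−7.1)²/(2·3.1²)) = 0.128691·exp(-5.73621) = 0.000415282
  p_2 = (1/(1.6·√(2π)))·exp(−(17.6−8.6)²/(2·1.6²)) = 0.249339·exp(-15.82031) = 3.35827e-08
  p_3 = (1/(3.7·√(2π)))·exp(−(17.6−32.9)²/(2·3.7²)) = 0.107822·exp(-8.54967) = 2.08753e-05
  p_4 = (1/(3.1·√(2π)))·exp(−(17.6−33.6)²/(2·3.1²)) = 0.128691·exp(-13.31946) = 2.1134e-07
Weight by the priors:
  π_1·p_1 = 0.25 × 0.000415282 = 0.00010382
  π_2·p_2 = 0.41 × 3.35827e-08 = 1.37689e-08
  π_3·p_3 = 0.11 × 2.08753e-05 = 2.29629e-06
  π_4·p_4 = 0.23 × 2.1134e-07 = 4.86081e-08
Normaliser: 0.00010382 + 1.37689e-08 + 2.29629e-06 + 4.86081e-08 = 0.000106179
P(Subgroup 3 | x) ≈ 0.0216

0.0216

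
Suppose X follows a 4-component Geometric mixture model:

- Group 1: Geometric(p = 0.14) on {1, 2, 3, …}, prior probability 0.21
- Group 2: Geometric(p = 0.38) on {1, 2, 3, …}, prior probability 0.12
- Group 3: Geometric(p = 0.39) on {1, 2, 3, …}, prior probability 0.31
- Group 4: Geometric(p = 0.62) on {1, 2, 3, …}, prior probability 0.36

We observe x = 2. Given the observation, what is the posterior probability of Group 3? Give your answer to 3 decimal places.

Apply Bayes' rule: the posterior for each component is proportional to its prior times its likelihood at x.
Component likelihoods at x = 2:
  f_1 = 0.1204
  f_2 = 0.2356
  f_3 = 0.2379
  f_4 = 0.2356
Unnormalised posteriors:
  π_1·f_1 = 0.21 × 0.1204 = 0.025284
  π_2·f_2 = 0.12 × 0.2356 = 0.028272
  π_3·f_3 = 0.31 × 0.2379 = 0.073749
  π_4·f_4 = 0.36 × 0.2356 = 0.084816
Sum: 0.025284 + 0.028272 + 0.073749 + 0.084816 = 0.212121
P(Group 3 | x) ≈ 0.348

0.348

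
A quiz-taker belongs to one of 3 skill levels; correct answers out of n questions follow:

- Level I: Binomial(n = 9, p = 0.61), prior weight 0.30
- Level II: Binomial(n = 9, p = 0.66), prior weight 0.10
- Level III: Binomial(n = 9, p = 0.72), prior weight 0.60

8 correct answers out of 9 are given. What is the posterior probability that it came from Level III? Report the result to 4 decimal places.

P(component k | x) = P(Z=k)·f_k(x) / marginal(x), where marginal(x) = Σ_j P(Z=j)·f_j(x).
Component likelihoods at x = 8 correct answers out of 9:
  p_I = 0.0672893
  p_II = 0.110172
  p_III = 0.181995
Unnormalised posteriors:
  P(Z=I)·p_I = 0.30 × 0.0672893 = 0.0201868
  P(Z=II)·p_II = 0.10 × 0.110172 = 0.0110172
  P(Z=III)·p_III = 0.60 × 0.181995 = 0.109197
Sum: 0.0201868 + 0.0110172 + 0.109197 = 0.140401
P(Level III | x) = 0.109197 / 0.140401 ≈ 0.7778

0.7778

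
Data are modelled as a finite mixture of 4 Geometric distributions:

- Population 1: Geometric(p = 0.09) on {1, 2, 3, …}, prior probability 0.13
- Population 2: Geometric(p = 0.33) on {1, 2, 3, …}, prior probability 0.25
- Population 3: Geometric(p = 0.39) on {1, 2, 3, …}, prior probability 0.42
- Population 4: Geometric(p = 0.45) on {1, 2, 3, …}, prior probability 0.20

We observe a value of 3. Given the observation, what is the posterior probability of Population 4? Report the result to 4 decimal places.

0.2018

The responsibility of component k is P(Z=k) f_k(x) divided by Σ_j P(Z=j) f_j(x).
Evaluate each component's likelihood at the observed value:
  p_1 = 0.074529
  p_2 = 0.148137
  p_3 = 0.145119
  p_4 = 0.136125
Unnormalised posteriors:
  P(Z=1)·p_1 = 0.13 × 0.074529 = 0.00968877
  P(Z=2)·p_2 = 0.25 × 0.148137 = 0.0370342
  P(Z=3)·p_3 = 0.42 × 0.145119 = 0.06095
  P(Z=4)·p_4 = 0.20 × 0.136125 = 0.027225
Denominator: 0.00968877 + 0.0370342 + 0.06095 + 0.027225 = 0.134898
So the posterior for Population 4 is 0.027225 / 0.134898 ≈ 0.2018.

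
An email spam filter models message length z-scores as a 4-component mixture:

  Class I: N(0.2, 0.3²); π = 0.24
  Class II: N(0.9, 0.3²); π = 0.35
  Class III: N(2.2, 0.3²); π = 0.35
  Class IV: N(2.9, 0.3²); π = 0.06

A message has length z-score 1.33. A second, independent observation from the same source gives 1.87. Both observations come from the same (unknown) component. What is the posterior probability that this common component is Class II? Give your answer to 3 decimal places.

Posterior ∝ prior × likelihood, so P(k | x) ∝ w_k f_k(x); normalise over all components.
Since both observations come from the same component, the likelihood for component k is f_k(x₁)·f_k(x₂).
  f_I = [0.00110396] × [2.48244e-07] = 2.7405e-10
  f_II = [0.476071] × [0.00713896] = 0.00339865
  f_III = [0.0198418] × [0.726174] = 0.0144086
  f_IV = [1.50179e-06] × [0.00366527] = 5.50445e-09
Unnormalised posteriors:
  w_I·f_I = 0.24 × 2.7405e-10 = 6.57721e-11
  w_II·f_II = 0.35 × 0.00339865 = 0.00118953
  w_III·f_III = 0.35 × 0.0144086 = 0.005043
  w_IV·f_IV = 0.06 × 5.50445e-09 = 3.30267e-10
Evidence: 6.57721e-11 + 0.00118953 + 0.005043 + 3.30267e-10 = 0.00623253
P(Class II | x) = 0.00118953 / 0.00623253 ≈ 0.191

0.191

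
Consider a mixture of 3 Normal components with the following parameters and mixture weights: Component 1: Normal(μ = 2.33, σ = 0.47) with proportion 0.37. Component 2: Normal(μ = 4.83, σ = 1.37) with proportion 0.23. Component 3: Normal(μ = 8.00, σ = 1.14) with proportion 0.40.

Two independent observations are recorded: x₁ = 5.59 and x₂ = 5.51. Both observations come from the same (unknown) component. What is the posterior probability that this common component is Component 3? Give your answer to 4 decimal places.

By Bayes' theorem, P(k | x) = w_k f_k(x) / Σ_j w_j f_j(x).
Since both observations come from the same component, the likelihood for component k is f_k(x₁)·f_k(x₂).
  f_1 = [3.03221e-11] × [9.7321e-11] = 2.95098e-21
  f_2 = [0.249669] × [0.25745] = 0.0642771
  f_3 = [0.0374579] × [0.032214] = 0.00120667
Prior × likelihood for each component:
  w_1·f_1 = 0.37 × 2.95098e-21 = 1.09186e-21
  w_2·f_2 = 0.23 × 0.0642771 = 0.0147837
  w_3·f_3 = 0.40 × 0.00120667 = 0.000482667
Evidence: 1.09186e-21 + 0.0147837 + 0.000482667 = 0.0152664
Responsibility of Component 3: 0.000482667 / 0.0152664 ≈ 0.0316

0.0316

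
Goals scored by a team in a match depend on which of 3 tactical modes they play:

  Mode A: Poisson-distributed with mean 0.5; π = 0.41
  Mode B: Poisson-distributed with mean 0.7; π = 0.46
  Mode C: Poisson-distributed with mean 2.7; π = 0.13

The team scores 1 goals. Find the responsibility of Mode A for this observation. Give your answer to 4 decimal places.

Apply Bayes' rule: the posterior for each component is proportional to its prior times its likelihood at x.
Component likelihoods at x = 1 goals:
  p_A = 0.303265
  p_B = 0.34761
  p_C = 0.181455
Unnormalised posteriors:
  P(Z=A)·p_A = 0.41 × 0.303265 = 0.124339
  P(Z=B)·p_B = 0.46 × 0.34761 = 0.1599
  P(Z=C)·p_C = 0.13 × 0.181455 = 0.0235891
Sum: 0.124339 + 0.1599 + 0.0235891 = 0.307828
Responsibility of Mode A: 0.124339 / 0.307828 ≈ 0.4039

0.4039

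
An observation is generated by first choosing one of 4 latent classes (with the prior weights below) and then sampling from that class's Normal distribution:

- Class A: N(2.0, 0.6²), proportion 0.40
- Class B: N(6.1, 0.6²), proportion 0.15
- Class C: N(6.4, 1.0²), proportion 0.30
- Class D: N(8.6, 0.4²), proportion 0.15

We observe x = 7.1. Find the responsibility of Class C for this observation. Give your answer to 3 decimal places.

0.789

The responsibility of component k is w_k f_k(x) divided by Σ_j w_j f_j(x).
Normal densities:
  L_A = 1.36104e-16
  L_B = 0.165795
  L_C = 0.312254
  L_D = 0.000881489
Multiply by the mixture weights:
  w_A·L_A = 0.40 × 1.36104e-16 = 5.44416e-17
  w_B·L_B = 0.15 × 0.165795 = 0.0248693
  w_C·L_C = 0.30 × 0.312254 = 0.0936762
  w_D·L_D = 0.15 × 0.000881489 = 0.000132223
Denominator: 5.44416e-17 + 0.0248693 + 0.0936762 + 0.000132223 = 0.118678
So the posterior for Class C is 0.0936762 / 0.118678 ≈ 0.789.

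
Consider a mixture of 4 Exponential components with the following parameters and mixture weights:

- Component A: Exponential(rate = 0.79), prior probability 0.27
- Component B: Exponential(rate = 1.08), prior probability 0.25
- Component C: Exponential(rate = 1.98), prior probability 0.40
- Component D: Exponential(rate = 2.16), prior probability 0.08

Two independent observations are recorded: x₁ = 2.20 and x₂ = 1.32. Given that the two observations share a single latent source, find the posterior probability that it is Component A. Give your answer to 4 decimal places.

0.5610

Apply Bayes' rule: the posterior for each component is proportional to its prior times its likelihood at x.
Since both observations come from the same component, the likelihood for component k is f_k(x₁)·f_k(x₂).
  L_A = [0.79·e^(−0.79·2.20) = 0.79·e^(−1.7380) = 0.138939] × [0.278448] = 0.0386873
  L_B = [1.08·e^(−1.08·2.20) = 1.08·e^(−2.3760) = 0.100355] × [0.259593] = 0.0260516
  L_C = [1.98·e^(−1.98·2.20) = 1.98·e^(−4.3560) = 0.0254026] × [0.145075] = 0.00368529
  L_D = [2.16·e^(−2.16·2.20) = 2.16·e^(−4.7520) = 0.0186503] × [0.124794] = 0.00232745
Prior × likelihood for each component:
  P(Z=A)·L_A = 0.27 × 0.0386873 = 0.0104456
  P(Z=B)·L_B = 0.25 × 0.0260516 = 0.00651289
  P(Z=C)·L_C = 0.40 × 0.00368529 = 0.00147412
  P(Z=D)·L_D = 0.08 × 0.00232745 = 0.000186196
Denominator: 0.0104456 + 0.00651289 + 0.00147412 + 0.000186196 = 0.0186188
So the posterior for Component A is 0.0104456 / 0.0186188 ≈ 0.5610.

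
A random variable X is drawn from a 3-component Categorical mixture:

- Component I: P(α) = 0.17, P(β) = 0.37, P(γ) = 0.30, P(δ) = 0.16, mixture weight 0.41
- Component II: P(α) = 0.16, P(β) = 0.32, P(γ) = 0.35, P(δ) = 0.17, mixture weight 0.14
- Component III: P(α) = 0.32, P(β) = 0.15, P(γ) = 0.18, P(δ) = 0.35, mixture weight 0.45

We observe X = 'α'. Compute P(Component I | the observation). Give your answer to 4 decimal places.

0.2952

The responsibility of component k is w_k f_k(x) divided by Σ_j w_j f_j(x).
Evaluate each component's likelihood at the observed value:
  f_I = P(α | comp) = 0.17
  f_II = P(α | comp) = 0.16
  f_III = P(α | comp) = 0.32
Prior × likelihood for each component:
  w_I·f_I = 0.41 × 0.17 = 0.0697
  w_II·f_II = 0.14 × 0.16 = 0.0224
  w_III·f_III = 0.45 × 0.32 = 0.144
Normaliser: 0.0697 + 0.0224 + 0.144 = 0.2361
Responsibility of Component I: 0.0697 / 0.2361 ≈ 0.2952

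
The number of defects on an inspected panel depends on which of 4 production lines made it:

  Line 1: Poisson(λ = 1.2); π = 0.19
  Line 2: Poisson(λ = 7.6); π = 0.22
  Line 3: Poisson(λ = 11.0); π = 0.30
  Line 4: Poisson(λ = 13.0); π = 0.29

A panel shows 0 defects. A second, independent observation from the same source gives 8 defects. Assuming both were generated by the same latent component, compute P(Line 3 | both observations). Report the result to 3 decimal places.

The responsibility of component k is P(Z=k) f_k(x) divided by Σ_j P(Z=j) f_j(x).
Since both observations come from the same component, the likelihood for component k is f_k(x₁)·f_k(x₂).
  L_1 = [e^(−1.2)·1.2^0/0! = 0.301194] × [3.212e-05] = 9.67437e-06
  L_2 = [e^(−7.6)·7.6^0/0! = 0.000500451] × [0.13815] = 6.91372e-05
  L_3 = [e^(−11.0)·11.0^0/0! = 1.67017e-05] × [0.0887936] = 1.483e-06
  L_4 = [e^(−13.0)·13.0^0/0! = 2.26033e-06] × [0.0457297] = 1.03364e-07
Unnormalised posteriors:
  P(Z=1)·L_1 = 0.19 × 9.67437e-06 = 1.83813e-06
  P(Z=2)·L_2 = 0.22 × 6.91372e-05 = 1.52102e-05
  P(Z=3)·L_3 = 0.30 × 1.483e-06 = 4.44901e-07
  P(Z=4)·L_4 = 0.29 × 1.03364e-07 = 2.99756e-08
Marginal: 1.83813e-06 + 1.52102e-05 + 4.44901e-07 + 2.99756e-08 = 1.75232e-05
P(Line 3 | x₁,x₂) = 4.44901e-07 / 1.75232e-05 ≈ 0.025

0.025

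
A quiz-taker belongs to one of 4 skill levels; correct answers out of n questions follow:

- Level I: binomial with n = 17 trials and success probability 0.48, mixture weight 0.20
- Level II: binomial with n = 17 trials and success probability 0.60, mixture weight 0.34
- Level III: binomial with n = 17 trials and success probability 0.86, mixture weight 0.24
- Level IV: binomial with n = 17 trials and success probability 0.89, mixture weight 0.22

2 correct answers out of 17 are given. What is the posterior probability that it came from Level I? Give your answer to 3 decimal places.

By Bayes' theorem, P(k | x) = w_k f_k(x) / Σ_j w_j f_j(x).
Binomial probabilities:
  L_I = 0.00172215
  L_II = 5.25704e-05
  L_III = 1.56479e-11
  L_IV = 4.49997e-13
Weight by the priors:
  w_I·L_I = 0.20 × 0.00172215 = 0.00034443
  w_II·L_II = 0.34 × 5.25704e-05 = 1.78739e-05
  w_III·L_III = 0.24 × 1.56479e-11 = 3.7555e-12
  w_IV·L_IV = 0.22 × 4.49997e-13 = 9.89992e-14
Evidence: 0.00034443 + 1.78739e-05 + 3.7555e-12 + 9.89992e-14 = 0.000362304
Responsibility of Level I: 0.00034443 / 0.000362304 ≈ 0.951

0.951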